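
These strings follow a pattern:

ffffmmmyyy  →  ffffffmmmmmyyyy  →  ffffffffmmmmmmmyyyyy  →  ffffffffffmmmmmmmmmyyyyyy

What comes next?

Each string has the form f^{2n} m^{2n-1} y^{n+1}, where the shown terms are n = 2, 3, 4, 5.
Setting n = 6 gives 12, 11, 7 characters in each block.

ffffffffffffmmmmmmmmmmmyyyyyyy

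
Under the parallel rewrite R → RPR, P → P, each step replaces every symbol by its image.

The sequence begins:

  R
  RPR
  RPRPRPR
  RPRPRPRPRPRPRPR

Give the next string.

RPRPRPRPRPRPRPRPRPRPRPRPRPRPRPR

φ(RPRPRPRPRPRPRPR) expands symbol-by-symbol to RPR P RPR P RPR P RPR P RPR P RPR P RPR P RPR; joining the 15 pieces gives the next term.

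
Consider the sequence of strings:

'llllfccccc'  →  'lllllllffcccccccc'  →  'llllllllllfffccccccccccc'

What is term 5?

Each string has the form l^{3n+1} f^{n} c^{3n+2} (n = 1, 2, …).
At n = 5 the blocks have lengths 16, 5, 17.

llllllllllllllllfffffccccccccccccccccc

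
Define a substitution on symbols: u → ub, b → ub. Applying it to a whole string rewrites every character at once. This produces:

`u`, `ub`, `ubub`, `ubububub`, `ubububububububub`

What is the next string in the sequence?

Replace each of the 16 characters of ubububububububub in place — ub ub ub ub ub ub ub ub ub ub ub ub ub ub ub ub — and concatenate.

ubububububububububububububububub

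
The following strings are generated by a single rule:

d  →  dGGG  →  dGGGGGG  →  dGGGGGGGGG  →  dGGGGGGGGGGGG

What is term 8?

Each term is the previous one with GGG appended.
From dGGGGGGGGGGGG, 3 further steps: dGGGGGGGGGGGG → dGGGGGGGGGGGGGGG → dGGGGGGGGGGGGGGGGGG → (answer).

dGGGGGGGGGGGGGGGGGGGGG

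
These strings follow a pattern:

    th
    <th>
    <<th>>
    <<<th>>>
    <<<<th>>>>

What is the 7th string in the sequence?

<<<<<<th>>>>>>

s(k+1) = <·s(k)·>, so each term gains < as a prefix and > as a suffix.
From <<<<th>>>>, 2 further steps: <<<<th>>>> → <<<<<th>>>>> → (answer).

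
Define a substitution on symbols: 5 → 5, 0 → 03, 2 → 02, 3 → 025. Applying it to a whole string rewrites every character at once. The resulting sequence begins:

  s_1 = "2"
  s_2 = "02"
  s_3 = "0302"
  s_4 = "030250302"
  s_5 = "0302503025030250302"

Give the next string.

030250302503025030250302503025030250302

Applying the rule to each of the 19 symbols of 0302503025030250302 gives the pieces 03 025 03 02 5 03 025 03 02 5 03 025 03 02 5 03 025 03 02, which concatenate to the answer.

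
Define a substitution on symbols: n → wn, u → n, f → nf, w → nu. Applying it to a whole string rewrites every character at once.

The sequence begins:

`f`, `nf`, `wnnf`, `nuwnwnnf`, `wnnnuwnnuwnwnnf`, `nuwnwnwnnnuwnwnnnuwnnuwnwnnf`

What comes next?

Rewriting the 28 symbols of nuwnwnwnnnuwnwnnnuwnnuwnwnnf one by one yields wn n nu wn nu wn nu wn wn wn n nu wn nu wn wn wn n nu wn wn n nu wn nu wn wn nf; concatenated:

wnnnuwnnuwnnuwnwnwnnnuwnnuwnwnwnnnuwnwnnnuwnnuwnwnnf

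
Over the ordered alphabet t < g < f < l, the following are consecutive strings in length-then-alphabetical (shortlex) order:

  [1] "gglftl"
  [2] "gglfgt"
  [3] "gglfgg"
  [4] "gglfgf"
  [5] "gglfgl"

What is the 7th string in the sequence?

Advancing 2 positions from gglfgl through gglfgl → gglfft reaches term 7.

gglffg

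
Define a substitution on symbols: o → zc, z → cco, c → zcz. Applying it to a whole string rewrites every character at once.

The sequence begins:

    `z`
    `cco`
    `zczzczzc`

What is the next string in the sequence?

ccozczccoccozczccoccozcz

Expanding zczzczzc: z→cco, c→zcz, z→cco, z→cco, c→zcz, z→cco, z→cco, c→zcz. Concatenated: cco zcz cco cco zcz cco cco zcz.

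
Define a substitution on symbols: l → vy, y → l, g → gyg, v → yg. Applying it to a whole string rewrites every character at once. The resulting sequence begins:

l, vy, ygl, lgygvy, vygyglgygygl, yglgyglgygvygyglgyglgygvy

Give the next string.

Replace each of the 25 characters of yglgyglgygvygyglgyglgygvy in place — l gyg vy gyg l gyg vy gyg l gyg yg l gyg l gyg vy gyg l gyg vy gyg l gyg yg l — and concatenate.

lgygvygyglgygvygyglgygyglgyglgygvygyglgygvygyglgygygl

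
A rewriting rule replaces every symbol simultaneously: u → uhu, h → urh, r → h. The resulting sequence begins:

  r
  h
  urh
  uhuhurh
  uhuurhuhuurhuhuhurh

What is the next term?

uhuurhuhuuhuhurhuhuurhuhuuhuhurhuhuurhuhuurhuhuhurh

φ(uhuurhuhuurhuhuhurh) expands symbol-by-symbol to uhu urh uhu uhu h urh uhu urh uhu uhu h urh uhu urh uhu urh uhu h urh; joining the 19 pieces gives the next term.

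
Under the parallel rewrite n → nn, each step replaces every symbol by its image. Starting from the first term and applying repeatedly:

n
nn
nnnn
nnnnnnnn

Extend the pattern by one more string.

Apply φ to nnnnnnnn symbol by symbol: n→nn, n→nn, n→nn, n→nn, n→nn, n→nn, n→nn, n→nn; joined: nn nn nn nn nn nn nn nn.

nnnnnnnnnnnnnnnn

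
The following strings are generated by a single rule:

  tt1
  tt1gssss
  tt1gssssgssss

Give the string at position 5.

tt1gssssgssssgssssgssss

Every step adds gssss to the end: s(k+1) = s(k)·gssss.
From tt1gssssgssss, 2 further steps: tt1gssssgssss → tt1gssssgssssgssss → (answer).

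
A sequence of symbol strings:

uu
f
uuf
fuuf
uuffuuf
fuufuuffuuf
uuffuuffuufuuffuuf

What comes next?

Each term (from the third on) is the two preceding terms concatenated in order: term 3 = uu·f = uuf.
So term 8 is fuufuuffuuf·uuffuuffuufuuffuuf.

fuufuuffuufuuffuuffuufuuffuuf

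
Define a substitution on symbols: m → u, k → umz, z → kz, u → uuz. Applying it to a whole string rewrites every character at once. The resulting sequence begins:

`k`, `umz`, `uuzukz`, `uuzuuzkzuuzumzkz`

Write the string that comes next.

uuzuuzkzuuzuuzkzumzkzuuzuuzkzuuzukzumzkz

Replace each of the 16 characters of uuzuuzkzuuzumzkz in place — uuz uuz kz uuz uuz kz umz kz uuz uuz kz uuz u kz umz kz — and concatenate.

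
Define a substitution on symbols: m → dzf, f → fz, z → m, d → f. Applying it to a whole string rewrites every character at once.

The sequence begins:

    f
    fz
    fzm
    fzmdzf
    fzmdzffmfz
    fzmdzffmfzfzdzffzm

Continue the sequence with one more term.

fzmdzffmfzfzdzffzmfzmfmfzfzmdzf

Applying the rule to each of the 18 symbols of fzmdzffmfzfzdzffzm gives the pieces fz m dzf f m fz fz dzf fz m fz m f m fz fz m dzf, which concatenate to the answer.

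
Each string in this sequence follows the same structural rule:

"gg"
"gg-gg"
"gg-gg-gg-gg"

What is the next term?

Each string is two copies of the previous one joined by '-'.
One more doubling of gg-gg-gg-gg gives the answer.

gg-gg-gg-gg-gg-gg-gg-gg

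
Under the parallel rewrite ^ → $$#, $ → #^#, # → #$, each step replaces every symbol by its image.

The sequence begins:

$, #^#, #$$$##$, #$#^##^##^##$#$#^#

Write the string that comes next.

Applying the rule to each of the 18 symbols of #$#^##^##^##$#$#^# gives the pieces #$ #^# #$ $$# #$ #$ $$# #$ #$ $$# #$ #$ #^# #$ #^# #$ $$# #$, which concatenate to the answer.

#$#^##$$$##$#$$$##$#$$$##$#$#^##$#^##$$$##$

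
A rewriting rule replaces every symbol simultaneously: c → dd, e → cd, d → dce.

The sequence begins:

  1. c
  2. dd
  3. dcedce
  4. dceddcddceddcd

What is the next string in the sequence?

Replace each of the 14 characters of dceddcddceddcd in place — dce dd cd dce dce dd dce dce dd cd dce dce dd dce — and concatenate.

dceddcddcedcedddcedceddcddcedcedddce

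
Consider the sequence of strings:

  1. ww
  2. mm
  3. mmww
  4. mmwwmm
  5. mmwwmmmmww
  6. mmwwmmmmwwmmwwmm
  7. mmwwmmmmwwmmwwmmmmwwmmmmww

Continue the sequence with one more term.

Each term (from the third on) is the previous term followed by the one before it: term 3 = mm·ww = mmww.
The next term joins mmwwmmmmwwmmwwmmmmwwmmmmww and mmwwmmmmwwmmwwmm.

mmwwmmmmwwmmwwmmmmwwmmmmwwmmwwmmmmwwmmwwmm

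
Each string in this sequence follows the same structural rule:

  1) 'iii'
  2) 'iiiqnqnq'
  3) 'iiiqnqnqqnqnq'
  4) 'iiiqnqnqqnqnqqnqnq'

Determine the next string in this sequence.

Every step adds qnqnq to the end: s(k+1) = s(k)·qnqnq.
Applying this once more to iiiqnqnqqnqnqqnqnq:

iiiqnqnqqnqnqqnqnqqnqnq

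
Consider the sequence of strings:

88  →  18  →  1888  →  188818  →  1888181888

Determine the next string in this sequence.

Each term (from the third on) is the previous term followed by the one before it: term 3 = 18·88 = 1888.
Continuing: 1888181888 · 188818 gives term 6.

1888181888188818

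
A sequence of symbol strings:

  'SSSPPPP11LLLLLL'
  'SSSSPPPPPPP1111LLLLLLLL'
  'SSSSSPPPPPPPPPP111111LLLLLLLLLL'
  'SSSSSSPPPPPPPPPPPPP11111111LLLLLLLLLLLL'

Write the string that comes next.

SSSSSSSPPPPPPPPPPPPPPPP1111111111LLLLLLLLLLLLLL

Each string has the form S^{n+1} P^{3n-2} 1^{2n-2} L^{2n+2}, where the shown terms are n = 2, 3, 4, 5.
For the next term, n = 6, so the run lengths are 7, 16, 10, 14.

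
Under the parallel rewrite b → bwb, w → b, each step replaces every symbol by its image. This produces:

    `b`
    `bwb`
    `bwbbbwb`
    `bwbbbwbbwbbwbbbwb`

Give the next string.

Applying the rule to each of the 17 symbols of bwbbbwbbwbbwbbbwb gives the pieces bwb b bwb bwb bwb b bwb bwb b bwb bwb b bwb bwb bwb b bwb, which concatenate to the answer.

bwbbbwbbwbbwbbbwbbwbbbwbbwbbbwbbwbbwbbbwb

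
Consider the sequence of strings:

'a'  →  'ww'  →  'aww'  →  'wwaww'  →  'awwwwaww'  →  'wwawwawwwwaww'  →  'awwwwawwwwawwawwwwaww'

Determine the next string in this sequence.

From term 3 onward, concatenate the second-to-last term with the last: a·ww = aww, ww·aww = wwaww, …
The next term joins wwawwawwwwaww and awwwwawwwwawwawwwwaww.

wwawwawwwwawwawwwwawwwwawwawwwwaww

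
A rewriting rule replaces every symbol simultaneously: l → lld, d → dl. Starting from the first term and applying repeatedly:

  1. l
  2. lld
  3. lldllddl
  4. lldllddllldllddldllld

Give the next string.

Applying the rule to each of the 21 symbols of lldllddllldllddldllld gives the pieces lld lld dl lld lld dl dl lld lld lld dl lld lld dl dl lld dl lld lld lld dl, which concatenate to the answer.

lldllddllldllddldllldlldllddllldllddldlllddllldlldllddl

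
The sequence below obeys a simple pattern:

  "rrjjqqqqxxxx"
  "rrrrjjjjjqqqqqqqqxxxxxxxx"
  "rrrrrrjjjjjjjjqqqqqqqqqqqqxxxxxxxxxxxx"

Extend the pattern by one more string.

Term n consists of 2n r's, followed by 3n-1 j's, followed by 4n q's, followed by 4n x's (n = 1, 2, …).
Setting n = 4 gives 8, 11, 16, 16 characters in each block.

rrrrrrrrjjjjjjjjjjjqqqqqqqqqqqqqqqqxxxxxxxxxxxxxxxx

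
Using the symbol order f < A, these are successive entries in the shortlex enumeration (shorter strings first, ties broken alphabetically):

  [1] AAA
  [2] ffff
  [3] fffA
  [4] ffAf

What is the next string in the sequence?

Treat ffAf as a base-2 numeral over the given alphabet and add one, carrying through any trailing A's.

ffAA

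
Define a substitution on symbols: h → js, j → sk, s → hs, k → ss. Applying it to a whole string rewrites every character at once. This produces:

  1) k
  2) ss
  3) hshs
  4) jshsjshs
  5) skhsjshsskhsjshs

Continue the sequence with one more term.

φ(skhsjshsskhsjshs) expands symbol-by-symbol to hs ss js hs sk hs js hs hs ss js hs sk hs js hs; joining the 16 pieces gives the next term.

hsssjshsskhsjshshsssjshsskhsjshs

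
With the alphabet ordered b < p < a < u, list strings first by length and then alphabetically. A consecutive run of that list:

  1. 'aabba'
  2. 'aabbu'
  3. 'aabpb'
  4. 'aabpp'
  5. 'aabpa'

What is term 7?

Stepping forward 2 times from aabpa: aabpa → aabpu, then the target.

aabab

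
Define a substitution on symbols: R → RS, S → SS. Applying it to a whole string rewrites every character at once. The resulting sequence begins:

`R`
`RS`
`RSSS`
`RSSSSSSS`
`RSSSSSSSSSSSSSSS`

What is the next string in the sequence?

RSSSSSSSSSSSSSSSSSSSSSSSSSSSSSSS

φ(RSSSSSSSSSSSSSSS) expands symbol-by-symbol to RS SS SS SS SS SS SS SS SS SS SS SS SS SS SS SS; joining the 16 pieces gives the next term.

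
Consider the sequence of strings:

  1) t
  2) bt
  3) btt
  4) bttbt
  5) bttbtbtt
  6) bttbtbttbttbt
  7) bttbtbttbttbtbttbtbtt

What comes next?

bttbtbttbttbtbttbtbttbttbtbttbttbt

Each term (from the third on) is the previous term followed by the one before it: term 3 = bt·t = btt.
Continuing: bttbtbttbttbtbttbtbtt · bttbtbttbttbt gives term 8.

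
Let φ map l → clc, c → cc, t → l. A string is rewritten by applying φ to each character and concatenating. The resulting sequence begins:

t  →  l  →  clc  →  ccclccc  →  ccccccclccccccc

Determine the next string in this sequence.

Replace each of the 15 characters of ccccccclccccccc in place — cc cc cc cc cc cc cc clc cc cc cc cc cc cc cc — and concatenate.

ccccccccccccccclccccccccccccccc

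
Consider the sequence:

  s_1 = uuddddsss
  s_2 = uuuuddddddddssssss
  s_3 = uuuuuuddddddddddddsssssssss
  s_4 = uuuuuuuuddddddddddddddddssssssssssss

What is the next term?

Reading off run lengths: u runs 2, 4, 6, 8; d runs 4, 8, 12, 16; s runs 3, 6, 9, 12 — each is linear in n (n = 1, 2, …).
Setting n = 5 gives 10, 20, 15 characters in each block.

uuuuuuuuuuddddddddddddddddddddsssssssssssssss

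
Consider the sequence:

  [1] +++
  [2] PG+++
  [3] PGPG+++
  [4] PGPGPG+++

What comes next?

Every step adds PG at the front: s(k+1) = PG·s(k).
Applying this once more to PGPGPG+++:

PGPGPGPG+++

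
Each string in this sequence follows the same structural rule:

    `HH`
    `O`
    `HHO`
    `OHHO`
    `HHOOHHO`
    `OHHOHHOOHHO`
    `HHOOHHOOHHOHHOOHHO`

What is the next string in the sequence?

This is a Fibonacci-style word recurrence s(k) = s(k−2)·s(k−1): e.g. HH·O = HHO.
So term 8 is OHHOHHOOHHO·HHOOHHOOHHOHHOOHHO.

OHHOHHOOHHOHHOOHHOOHHOHHOOHHO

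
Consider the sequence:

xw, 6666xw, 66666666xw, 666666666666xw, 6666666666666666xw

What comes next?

The strings grow by a fixed prefix 6666 each time.
One more step from 6666666666666666xw gives the answer.

66666666666666666666xw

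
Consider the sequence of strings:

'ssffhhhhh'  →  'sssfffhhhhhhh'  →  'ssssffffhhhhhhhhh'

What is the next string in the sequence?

sssssfffffhhhhhhhhhhh

Reading off run lengths: s runs 2, 3, 4; f runs 2, 3, 4; h runs 5, 7, 9 — each is linear in n, where the shown terms are n = 2, 3, 4.
Setting n = 5 gives 5, 5, 11 characters in each block.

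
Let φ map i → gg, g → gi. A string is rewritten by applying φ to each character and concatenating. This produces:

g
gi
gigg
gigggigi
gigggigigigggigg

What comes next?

φ(gigggigigigggigg) expands symbol-by-symbol to gi gg gi gi gi gg gi gg gi gg gi gi gi gg gi gi; joining the 16 pieces gives the next term.

gigggigigigggigggigggigigigggigi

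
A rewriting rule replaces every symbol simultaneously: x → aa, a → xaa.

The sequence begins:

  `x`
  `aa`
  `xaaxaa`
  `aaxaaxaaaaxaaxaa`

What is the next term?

φ(aaxaaxaaaaxaaxaa) expands symbol-by-symbol to xaa xaa aa xaa xaa aa xaa xaa xaa xaa aa xaa xaa aa xaa xaa; joining the 16 pieces gives the next term.

xaaxaaaaxaaxaaaaxaaxaaxaaxaaaaxaaxaaaaxaaxaa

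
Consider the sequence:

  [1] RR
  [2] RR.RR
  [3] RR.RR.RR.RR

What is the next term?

s(k+1) = s(k)·.·s(k) — each term doubles the last with '.' between the halves.
Doubling RR.RR.RR.RR with '.' between the halves:

RR.RR.RR.RR.RR.RR.RR.RR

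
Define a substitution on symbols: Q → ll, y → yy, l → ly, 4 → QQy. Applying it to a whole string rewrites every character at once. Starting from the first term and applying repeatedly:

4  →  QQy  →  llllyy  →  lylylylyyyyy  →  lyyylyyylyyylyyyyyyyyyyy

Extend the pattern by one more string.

lyyyyyyylyyyyyyylyyyyyyylyyyyyyyyyyyyyyyyyyyyyyy

φ(lyyylyyylyyylyyyyyyyyyyy) expands symbol-by-symbol to ly yy yy yy ly yy yy yy ly yy yy yy ly yy yy yy yy yy yy yy yy yy yy yy; joining the 24 pieces gives the next term.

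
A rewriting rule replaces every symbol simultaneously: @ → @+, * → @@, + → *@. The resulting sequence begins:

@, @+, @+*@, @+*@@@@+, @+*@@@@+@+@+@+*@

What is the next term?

@+*@@@@+@+@+@+*@@+*@@+*@@+*@@@@+

Replace each of the 16 characters of @+*@@@@+@+@+@+*@ in place — @+ *@ @@ @+ @+ @+ @+ *@ @+ *@ @+ *@ @+ *@ @@ @+ — and concatenate.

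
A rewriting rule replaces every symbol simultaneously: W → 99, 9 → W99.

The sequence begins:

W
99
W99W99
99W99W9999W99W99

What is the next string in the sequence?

Rewriting the 16 symbols of 99W99W9999W99W99 one by one yields W99 W99 99 W99 W99 99 W99 W99 W99 W99 99 W99 W99 99 W99 W99; concatenated:

W99W9999W99W9999W99W99W99W9999W99W9999W99W99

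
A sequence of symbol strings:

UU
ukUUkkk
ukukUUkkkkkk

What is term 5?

ukukukukUUkkkkkkkkkkkk

Each term wraps the previous one in uk on the left and kkk on the right.
From ukukUUkkkkkk, 2 further steps: ukukUUkkkkkk → ukukukUUkkkkkkkkk → (answer).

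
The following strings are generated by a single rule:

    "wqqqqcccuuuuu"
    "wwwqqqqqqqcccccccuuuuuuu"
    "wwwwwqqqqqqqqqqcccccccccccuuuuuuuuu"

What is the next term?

Term n consists of 2n-1 w's, followed by 3n+1 q's, followed by 4n-1 c's, followed by 2n+3 u's (n = 1, 2, …).
At n = 4 the blocks have lengths 7, 13, 15, 11.

wwwwwwwqqqqqqqqqqqqqcccccccccccccccuuuuuuuuuuu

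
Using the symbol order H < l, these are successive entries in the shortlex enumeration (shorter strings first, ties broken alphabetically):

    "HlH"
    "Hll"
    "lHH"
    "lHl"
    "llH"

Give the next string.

lll

The successor of llH increments the rightmost position that isn't already l and resets every position after it to H.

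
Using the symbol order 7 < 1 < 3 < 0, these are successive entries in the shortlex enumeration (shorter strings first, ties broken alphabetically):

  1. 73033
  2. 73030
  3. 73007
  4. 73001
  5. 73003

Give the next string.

73000

Find the rightmost character of 73003 below 0, bump it to the next letter, and reset everything to its right to 7.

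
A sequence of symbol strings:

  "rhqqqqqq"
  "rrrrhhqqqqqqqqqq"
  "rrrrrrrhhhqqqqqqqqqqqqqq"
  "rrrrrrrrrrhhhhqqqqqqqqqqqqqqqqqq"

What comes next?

rrrrrrrrrrrrrhhhhhqqqqqqqqqqqqqqqqqqqqqq

Each string has the form r^{3n-2} h^{n} q^{4n+2} (n = 1, 2, …).
For the next term, n = 5, so the run lengths are 13, 5, 22.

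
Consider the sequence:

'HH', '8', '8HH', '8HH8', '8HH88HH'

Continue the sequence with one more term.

8HH88HH8HH8

Each term (from the third on) is the previous term followed by the one before it: term 3 = 8·HH = 8HH.
The next term joins 8HH88HH and 8HH8.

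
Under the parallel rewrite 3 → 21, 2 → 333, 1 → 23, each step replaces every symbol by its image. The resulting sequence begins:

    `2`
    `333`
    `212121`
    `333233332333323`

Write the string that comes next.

212121333212121213332121212133321

φ(333233332333323) expands symbol-by-symbol to 21 21 21 333 21 21 21 21 333 21 21 21 21 333 21; joining the 15 pieces gives the next term.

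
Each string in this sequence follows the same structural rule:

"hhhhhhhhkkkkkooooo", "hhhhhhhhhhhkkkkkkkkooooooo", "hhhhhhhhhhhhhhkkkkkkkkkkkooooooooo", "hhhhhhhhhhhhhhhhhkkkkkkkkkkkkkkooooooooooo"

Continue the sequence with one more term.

Term n consists of 3n+2 h's, followed by 3n-1 k's, followed by 2n+1 o's, where the shown terms are n = 2, 3, 4, 5.
At n = 6 the blocks have lengths 20, 17, 13.

hhhhhhhhhhhhhhhhhhhhkkkkkkkkkkkkkkkkkooooooooooooo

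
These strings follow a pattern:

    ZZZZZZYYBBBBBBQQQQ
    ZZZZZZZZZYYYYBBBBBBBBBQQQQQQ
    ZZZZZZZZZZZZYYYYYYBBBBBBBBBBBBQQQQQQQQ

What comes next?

The n-th term is 3n Z's then 2n-2 Y's then 3n B's then 2n Q's, where the shown terms are n = 2, 3, 4.
Setting n = 5 gives 15, 8, 15, 10 characters in each block.

ZZZZZZZZZZZZZZZYYYYYYYYBBBBBBBBBBBBBBBQQQQQQQQQQ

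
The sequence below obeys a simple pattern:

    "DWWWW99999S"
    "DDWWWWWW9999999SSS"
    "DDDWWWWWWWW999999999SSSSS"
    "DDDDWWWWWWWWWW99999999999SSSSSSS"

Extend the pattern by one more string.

DDDDDWWWWWWWWWWWW9999999999999SSSSSSSSS

Reading off run lengths: D runs 1, 2, 3, 4; W runs 4, 6, 8, 10; 9 runs 5, 7, 9, 11; S runs 1, 3, 5, 7 — each is linear in n (n = 1, 2, …).
At n = 5 the blocks have lengths 5, 12, 13, 9.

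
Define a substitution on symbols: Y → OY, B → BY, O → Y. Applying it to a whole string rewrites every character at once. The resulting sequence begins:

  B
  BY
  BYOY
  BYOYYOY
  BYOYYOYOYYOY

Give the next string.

Rewriting each symbol of BYOYYOYOYYOY: B→BY, Y→OY, O→Y, Y→OY, Y→OY, O→Y, Y→OY, O→Y, Y→OY, Y→OY, O→Y, Y→OY, which concatenates to BY OY Y OY OY Y OY Y OY OY Y OY.

BYOYYOYOYYOYYOYOYYOY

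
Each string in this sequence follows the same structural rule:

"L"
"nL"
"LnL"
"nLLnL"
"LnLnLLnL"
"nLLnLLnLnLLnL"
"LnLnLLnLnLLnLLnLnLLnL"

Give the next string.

From term 3 onward, concatenate the second-to-last term with the last: L·nL = LnL, nL·LnL = nLLnL, …
So term 8 is nLLnLLnLnLLnL·LnLnLLnLnLLnLLnLnLLnL.

nLLnLLnLnLLnLLnLnLLnLnLLnLLnLnLLnL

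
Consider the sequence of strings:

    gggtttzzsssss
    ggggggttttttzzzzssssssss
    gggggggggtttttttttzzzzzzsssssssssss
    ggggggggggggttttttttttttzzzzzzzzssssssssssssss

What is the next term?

gggggggggggggggtttttttttttttttzzzzzzzzzzsssssssssssssssss

Reading off run lengths: g runs 3, 6, 9, 12; t runs 3, 6, 9, 12; z runs 2, 4, 6, 8; s runs 5, 8, 11, 14 — each is linear in n (n = 1, 2, …).
At n = 5 the blocks have lengths 15, 15, 10, 17.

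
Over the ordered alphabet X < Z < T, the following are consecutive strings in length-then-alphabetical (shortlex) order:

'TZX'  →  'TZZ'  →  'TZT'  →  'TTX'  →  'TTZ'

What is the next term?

Treat TTZ as a base-3 numeral over the given alphabet and add one, carrying through any trailing T's.

TTT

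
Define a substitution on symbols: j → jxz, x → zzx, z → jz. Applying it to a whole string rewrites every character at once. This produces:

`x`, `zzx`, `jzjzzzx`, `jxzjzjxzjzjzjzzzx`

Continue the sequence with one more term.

Rewriting the 17 symbols of jxzjzjxzjzjzjzzzx one by one yields jxz zzx jz jxz jz jxz zzx jz jxz jz jxz jz jxz jz jz jz zzx; concatenated:

jxzzzxjzjxzjzjxzzzxjzjxzjzjxzjzjxzjzjzjzzzx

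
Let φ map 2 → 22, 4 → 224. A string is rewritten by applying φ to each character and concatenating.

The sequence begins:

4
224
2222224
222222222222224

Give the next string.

φ(222222222222224) expands symbol-by-symbol to 22 22 22 22 22 22 22 22 22 22 22 22 22 22 224; joining the 15 pieces gives the next term.

2222222222222222222222222222224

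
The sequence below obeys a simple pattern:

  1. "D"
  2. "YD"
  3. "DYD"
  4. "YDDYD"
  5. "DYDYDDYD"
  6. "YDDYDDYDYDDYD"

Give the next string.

DYDYDDYDYDDYDDYDYDDYD

Each term (from the third on) is the two preceding terms concatenated in order: term 3 = D·YD = DYD.
Continuing: DYDYDDYD · YDDYDDYDYDDYD gives term 7.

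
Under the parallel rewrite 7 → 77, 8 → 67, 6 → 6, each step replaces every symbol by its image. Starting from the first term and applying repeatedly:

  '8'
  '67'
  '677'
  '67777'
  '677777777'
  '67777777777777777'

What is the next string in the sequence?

677777777777777777777777777777777

Replace each of the 17 characters of 67777777777777777 in place — 6 77 77 77 77 77 77 77 77 77 77 77 77 77 77 77 77 — and concatenate.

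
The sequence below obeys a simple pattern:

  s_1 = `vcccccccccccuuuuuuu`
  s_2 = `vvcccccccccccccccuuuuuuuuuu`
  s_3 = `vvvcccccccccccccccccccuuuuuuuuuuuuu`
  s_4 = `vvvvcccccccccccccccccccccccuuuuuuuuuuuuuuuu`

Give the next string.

vvvvvcccccccccccccccccccccccccccuuuuuuuuuuuuuuuuuuu

Reading off run lengths: v runs 1, 2, 3, 4; c runs 11, 15, 19, 23; u runs 7, 10, 13, 16 — each is linear in n, where the shown terms are n = 2, 3, 4, 5.
At n = 6 the blocks have lengths 5, 27, 19.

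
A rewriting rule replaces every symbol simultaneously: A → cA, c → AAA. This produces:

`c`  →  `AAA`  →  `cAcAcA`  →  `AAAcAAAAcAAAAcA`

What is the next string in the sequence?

cAcAcAAAAcAcAcAcAAAAcAcAcAcAAAAcA

Applying the rule to each of the 15 symbols of AAAcAAAAcAAAAcA gives the pieces cA cA cA AAA cA cA cA cA AAA cA cA cA cA AAA cA, which concatenate to the answer.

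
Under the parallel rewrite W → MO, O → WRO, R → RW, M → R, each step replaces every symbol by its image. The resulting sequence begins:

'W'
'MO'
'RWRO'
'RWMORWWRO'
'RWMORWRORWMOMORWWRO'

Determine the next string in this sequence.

Rewriting the 19 symbols of RWMORWRORWMOMORWWRO one by one yields RW MO R WRO RW MO RW WRO RW MO R WRO R WRO RW MO MO RW WRO; concatenated:

RWMORWRORWMORWWRORWMORWRORWRORWMOMORWWRO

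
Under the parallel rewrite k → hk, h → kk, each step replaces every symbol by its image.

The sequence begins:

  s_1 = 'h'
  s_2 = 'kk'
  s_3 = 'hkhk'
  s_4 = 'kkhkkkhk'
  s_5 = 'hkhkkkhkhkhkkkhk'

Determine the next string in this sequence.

Replace each of the 16 characters of hkhkkkhkhkhkkkhk in place — kk hk kk hk hk hk kk hk kk hk kk hk hk hk kk hk — and concatenate.

kkhkkkhkhkhkkkhkkkhkkkhkhkhkkkhk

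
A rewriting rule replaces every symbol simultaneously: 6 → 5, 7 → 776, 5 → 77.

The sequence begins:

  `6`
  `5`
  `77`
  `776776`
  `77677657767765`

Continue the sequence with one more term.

77677657767765777767765776776577

Applying the rule to each of the 14 symbols of 77677657767765 gives the pieces 776 776 5 776 776 5 77 776 776 5 776 776 5 77, which concatenate to the answer.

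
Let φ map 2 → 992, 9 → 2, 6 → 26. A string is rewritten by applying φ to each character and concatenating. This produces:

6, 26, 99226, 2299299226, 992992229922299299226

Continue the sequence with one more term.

229922299299299222992992992229922299299226

Replace each of the 21 characters of 992992229922299299226 in place — 2 2 992 2 2 992 992 992 2 2 992 992 992 2 2 992 2 2 992 992 26 — and concatenate.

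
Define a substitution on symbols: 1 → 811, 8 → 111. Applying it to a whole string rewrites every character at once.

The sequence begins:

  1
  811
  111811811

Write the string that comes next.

Apply φ to 111811811 symbol by symbol: 1→811, 1→811, 1→811, 8→111, 1→811, 1→811, 8→111, 1→811, 1→811; joined: 811 811 811 111 811 811 111 811 811.

811811811111811811111811811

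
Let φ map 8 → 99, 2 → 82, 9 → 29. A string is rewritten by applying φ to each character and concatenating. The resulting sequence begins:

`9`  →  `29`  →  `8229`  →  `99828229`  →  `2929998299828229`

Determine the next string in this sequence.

82298229292999822929998299828229

Applying the rule to each of the 16 symbols of 2929998299828229 gives the pieces 82 29 82 29 29 29 99 82 29 29 99 82 99 82 82 29, which concatenate to the answer.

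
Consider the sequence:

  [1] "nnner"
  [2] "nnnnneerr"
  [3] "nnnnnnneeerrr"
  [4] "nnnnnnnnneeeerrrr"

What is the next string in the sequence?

Reading off run lengths: n runs 3, 5, 7, 9; e runs 1, 2, 3, 4; r runs 1, 2, 3, 4 — each is linear in n, where the shown terms are n = 2, 3, 4, 5.
Setting n = 6 gives 11, 5, 5 characters in each block.

nnnnnnnnnnneeeeerrrrr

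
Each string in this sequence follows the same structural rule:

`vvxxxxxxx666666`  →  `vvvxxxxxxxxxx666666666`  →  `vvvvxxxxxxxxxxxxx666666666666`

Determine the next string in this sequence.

Reading off run lengths: v runs 2, 3, 4; x runs 7, 10, 13; 6 runs 6, 9, 12 — each is linear in n, where the shown terms are n = 2, 3, 4.
For the next term, n = 5, so the run lengths are 5, 16, 15.

vvvvvxxxxxxxxxxxxxxxx666666666666666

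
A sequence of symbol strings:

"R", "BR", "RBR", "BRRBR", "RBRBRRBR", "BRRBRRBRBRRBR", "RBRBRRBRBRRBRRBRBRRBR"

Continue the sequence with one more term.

Each term (from the third on) is the two preceding terms concatenated in order: term 3 = R·BR = RBR.
So term 8 is BRRBRRBRBRRBR·RBRBRRBRBRRBRRBRBRRBR.

BRRBRRBRBRRBRRBRBRRBRBRRBRRBRBRRBR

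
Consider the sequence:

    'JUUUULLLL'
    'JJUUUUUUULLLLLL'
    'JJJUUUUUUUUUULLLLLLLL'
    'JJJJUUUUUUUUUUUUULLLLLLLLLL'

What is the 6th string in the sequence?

Term n consists of n-1 J's, followed by 3n-2 U's, followed by 2n L's, where the shown terms are n = 2, 3, 4, 5.
At n = 7 the blocks have lengths 6, 19, 14.

JJJJJJUUUUUUUUUUUUUUUUUUULLLLLLLLLLLLLL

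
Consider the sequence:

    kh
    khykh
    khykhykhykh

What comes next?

Every step duplicates the string with 'y' between the halves.
So the next term is two copies of khykhykhykh with 'y' between the halves.

khykhykhykhykhykhykhykh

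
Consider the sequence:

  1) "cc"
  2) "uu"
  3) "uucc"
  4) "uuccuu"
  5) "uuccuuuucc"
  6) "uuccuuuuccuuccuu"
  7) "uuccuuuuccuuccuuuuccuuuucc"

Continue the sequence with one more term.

uuccuuuuccuuccuuuuccuuuuccuuccuuuuccuuccuu

From term 3 onward, concatenate the last term with the second-to-last: uu·cc = uucc, uucc·uu = uuccuu, …
Continuing: uuccuuuuccuuccuuuuccuuuucc · uuccuuuuccuuccuu gives term 8.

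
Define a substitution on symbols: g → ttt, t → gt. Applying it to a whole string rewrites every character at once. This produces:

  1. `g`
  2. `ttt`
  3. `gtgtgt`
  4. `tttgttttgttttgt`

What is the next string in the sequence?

Rewriting the 15 symbols of tttgttttgttttgt one by one yields gt gt gt ttt gt gt gt gt ttt gt gt gt gt ttt gt; concatenated:

gtgtgttttgtgtgtgttttgtgtgtgttttgt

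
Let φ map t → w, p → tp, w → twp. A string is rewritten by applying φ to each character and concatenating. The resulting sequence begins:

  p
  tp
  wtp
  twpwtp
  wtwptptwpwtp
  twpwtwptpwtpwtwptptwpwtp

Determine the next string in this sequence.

Applying the rule to each of the 24 symbols of twpwtwptpwtpwtwptptwpwtp gives the pieces w twp tp twp w twp tp w tp twp w tp twp w twp tp w tp w twp tp twp w tp, which concatenate to the answer.

wtwptptwpwtwptpwtptwpwtptwpwtwptpwtpwtwptptwpwtp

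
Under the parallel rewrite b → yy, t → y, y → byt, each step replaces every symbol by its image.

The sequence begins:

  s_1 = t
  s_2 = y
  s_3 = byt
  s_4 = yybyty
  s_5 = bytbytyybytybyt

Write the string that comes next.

yybytyyybytybytbytyybytybytyybyty

Applying the rule to each of the 15 symbols of bytbytyybytybyt gives the pieces yy byt y yy byt y byt byt yy byt y byt yy byt y, which concatenate to the answer.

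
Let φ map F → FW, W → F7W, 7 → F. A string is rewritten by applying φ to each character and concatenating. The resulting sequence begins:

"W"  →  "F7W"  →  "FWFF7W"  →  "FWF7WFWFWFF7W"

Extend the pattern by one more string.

FWF7WFWFF7WFWF7WFWF7WFWFWFF7W

φ(FWF7WFWFWFF7W) expands symbol-by-symbol to FW F7W FW F F7W FW F7W FW F7W FW FW F F7W; joining the 13 pieces gives the next term.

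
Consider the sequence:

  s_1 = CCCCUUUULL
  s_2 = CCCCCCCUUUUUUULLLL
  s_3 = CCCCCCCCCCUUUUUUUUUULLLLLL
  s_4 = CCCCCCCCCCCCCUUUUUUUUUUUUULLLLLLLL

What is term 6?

Term n consists of 3n+1 C's, followed by 3n+1 U's, followed by 2n L's (n = 1, 2, …).
At n = 6 the blocks have lengths 19, 19, 12.

CCCCCCCCCCCCCCCCCCCUUUUUUUUUUUUUUUUUUULLLLLLLLLLLL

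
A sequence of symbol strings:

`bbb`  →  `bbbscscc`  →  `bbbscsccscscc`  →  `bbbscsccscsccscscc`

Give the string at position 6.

bbbscsccscsccscsccscsccscscc

Every step adds scscc to the end: s(k+1) = s(k)·scscc.
From bbbscsccscsccscscc, 2 further steps: bbbscsccscsccscscc → bbbscsccscsccscsccscscc → (answer).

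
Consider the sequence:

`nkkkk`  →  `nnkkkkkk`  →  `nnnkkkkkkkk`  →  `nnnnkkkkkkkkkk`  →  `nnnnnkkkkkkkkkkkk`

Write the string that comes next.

Reading off run lengths: n runs 1, 2, 3, 4, 5; k runs 4, 6, 8, 10, 12 — each is linear in n, where the shown terms are n = 2, 3, 4, 5, 6.
For the next term, n = 7, so the run lengths are 6, 14.

nnnnnnkkkkkkkkkkkkkk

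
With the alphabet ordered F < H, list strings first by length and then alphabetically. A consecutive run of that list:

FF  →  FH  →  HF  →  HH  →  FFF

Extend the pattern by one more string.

Find the rightmost character of FFF below H, bump it to the next letter, and reset everything to its right to F.

FFH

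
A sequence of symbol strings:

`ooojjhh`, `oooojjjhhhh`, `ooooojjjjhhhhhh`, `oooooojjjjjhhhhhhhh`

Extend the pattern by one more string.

ooooooojjjjjjhhhhhhhhhh

Term n consists of n+2 o's, followed by n+1 j's, followed by 2n h's (n = 1, 2, …).
At n = 5 the blocks have lengths 7, 6, 10.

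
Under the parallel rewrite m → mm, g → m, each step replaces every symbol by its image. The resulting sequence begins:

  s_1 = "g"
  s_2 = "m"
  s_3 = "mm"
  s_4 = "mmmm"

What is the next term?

mmmmmmmm

Expanding mmmm: m→mm, m→mm, m→mm, m→mm. Concatenated: mm mm mm mm.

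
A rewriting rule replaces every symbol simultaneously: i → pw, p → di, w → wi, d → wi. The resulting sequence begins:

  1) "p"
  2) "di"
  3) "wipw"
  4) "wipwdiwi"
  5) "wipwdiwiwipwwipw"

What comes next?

φ(wipwdiwiwipwwipw) expands symbol-by-symbol to wi pw di wi wi pw wi pw wi pw di wi wi pw di wi; joining the 16 pieces gives the next term.

wipwdiwiwipwwipwwipwdiwiwipwdiwi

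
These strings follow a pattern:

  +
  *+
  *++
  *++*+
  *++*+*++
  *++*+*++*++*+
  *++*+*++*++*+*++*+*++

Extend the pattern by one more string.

This is a Fibonacci-style word recurrence s(k) = s(k−1)·s(k−2): e.g. *+·+ = *++.
So term 8 is *++*+*++*++*+*++*+*++·*++*+*++*++*+.

*++*+*++*++*+*++*+*++*++*+*++*++*+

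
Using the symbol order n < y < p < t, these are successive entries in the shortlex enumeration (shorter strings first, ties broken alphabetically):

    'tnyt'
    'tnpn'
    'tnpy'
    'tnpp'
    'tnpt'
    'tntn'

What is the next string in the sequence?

Treat tntn as a base-4 numeral over the given alphabet and add one, carrying through any trailing t's.

tnty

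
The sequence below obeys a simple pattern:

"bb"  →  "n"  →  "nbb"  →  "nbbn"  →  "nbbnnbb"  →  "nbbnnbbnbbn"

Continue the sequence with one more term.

This is a Fibonacci-style word recurrence s(k) = s(k−1)·s(k−2): e.g. n·bb = nbb.
So term 7 is nbbnnbbnbbn·nbbnnbb.

nbbnnbbnbbnnbbnnbb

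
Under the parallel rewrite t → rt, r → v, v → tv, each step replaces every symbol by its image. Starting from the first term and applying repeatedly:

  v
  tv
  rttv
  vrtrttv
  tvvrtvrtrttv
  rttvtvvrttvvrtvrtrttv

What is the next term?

Applying the rule to each of the 21 symbols of rttvtvvrttvvrtvrtrttv gives the pieces v rt rt tv rt tv tv v rt rt tv tv v rt tv v rt v rt rt tv, which concatenate to the answer.

vrtrttvrttvtvvrtrttvtvvrttvvrtvrtrttv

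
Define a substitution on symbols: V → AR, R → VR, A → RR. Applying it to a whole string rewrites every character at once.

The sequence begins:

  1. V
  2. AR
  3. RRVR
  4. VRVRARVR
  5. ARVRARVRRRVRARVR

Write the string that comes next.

Rewriting the 16 symbols of ARVRARVRRRVRARVR one by one yields RR VR AR VR RR VR AR VR VR VR AR VR RR VR AR VR; concatenated:

RRVRARVRRRVRARVRVRVRARVRRRVRARVR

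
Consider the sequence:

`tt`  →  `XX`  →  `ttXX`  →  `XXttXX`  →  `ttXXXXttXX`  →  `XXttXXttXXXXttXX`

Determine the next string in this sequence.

ttXXXXttXXXXttXXttXXXXttXX

This is a Fibonacci-style word recurrence s(k) = s(k−2)·s(k−1): e.g. tt·XX = ttXX.
The next term joins ttXXXXttXX and XXttXXttXXXXttXX.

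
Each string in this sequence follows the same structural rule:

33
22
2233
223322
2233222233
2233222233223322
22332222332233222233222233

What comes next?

223322223322332222332222332233222233223322

Each term (from the third on) is the previous term followed by the one before it: term 3 = 22·33 = 2233.
The next term joins 22332222332233222233222233 and 2233222233223322.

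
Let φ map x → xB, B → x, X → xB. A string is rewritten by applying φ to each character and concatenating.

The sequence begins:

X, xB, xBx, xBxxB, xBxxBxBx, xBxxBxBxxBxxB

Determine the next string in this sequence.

xBxxBxBxxBxxBxBxxBxBx

Applying the rule to each of the 13 symbols of xBxxBxBxxBxxB gives the pieces xB x xB xB x xB x xB xB x xB xB x, which concatenate to the answer.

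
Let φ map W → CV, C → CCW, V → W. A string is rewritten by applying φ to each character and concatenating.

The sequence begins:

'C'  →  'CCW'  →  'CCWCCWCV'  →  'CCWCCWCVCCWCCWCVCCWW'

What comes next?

Replace each of the 20 characters of CCWCCWCVCCWCCWCVCCWW in place — CCW CCW CV CCW CCW CV CCW W CCW CCW CV CCW CCW CV CCW W CCW CCW CV CV — and concatenate.

CCWCCWCVCCWCCWCVCCWWCCWCCWCVCCWCCWCVCCWWCCWCCWCVCV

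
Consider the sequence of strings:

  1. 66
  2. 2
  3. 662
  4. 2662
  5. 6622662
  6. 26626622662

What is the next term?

662266226626622662

Each term (from the third on) is the two preceding terms concatenated in order: term 3 = 66·2 = 662.
So term 7 is 6622662·26626622662.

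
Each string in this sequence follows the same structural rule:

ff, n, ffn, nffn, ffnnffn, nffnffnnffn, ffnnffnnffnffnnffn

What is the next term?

Each term (from the third on) is the two preceding terms concatenated in order: term 3 = ff·n = ffn.
So term 8 is nffnffnnffn·ffnnffnnffnffnnffn.

nffnffnnffnffnnffnnffnffnnffn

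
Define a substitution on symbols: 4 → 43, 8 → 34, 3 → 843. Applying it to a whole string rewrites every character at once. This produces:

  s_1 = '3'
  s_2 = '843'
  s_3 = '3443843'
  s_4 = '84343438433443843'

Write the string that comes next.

Rewriting the 17 symbols of 84343438433443843 one by one yields 34 43 843 43 843 43 843 34 43 843 843 43 43 843 34 43 843; concatenated:

34438434384343843344384384343438433443843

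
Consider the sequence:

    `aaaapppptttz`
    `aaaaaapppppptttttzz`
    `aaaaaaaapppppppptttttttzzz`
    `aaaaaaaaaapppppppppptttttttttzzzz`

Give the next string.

The n-th term is 2n a's then 2n p's then 2n-1 t's then n-1 z's, where the shown terms are n = 2, 3, 4, 5.
At n = 6 the blocks have lengths 12, 12, 11, 5.

aaaaaaaaaaaapppppppppppptttttttttttzzzzz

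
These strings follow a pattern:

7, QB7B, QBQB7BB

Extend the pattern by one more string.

Each term wraps the previous one in QB on the left and B on the right.
Applying this once more to QBQB7BB:

QBQBQB7BBB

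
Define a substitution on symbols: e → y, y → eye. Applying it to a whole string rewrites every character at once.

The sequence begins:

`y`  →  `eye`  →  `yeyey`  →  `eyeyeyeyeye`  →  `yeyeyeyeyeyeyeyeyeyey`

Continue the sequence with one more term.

eyeyeyeyeyeyeyeyeyeyeyeyeyeyeyeyeyeyeyeyeye

Applying the rule to each of the 21 symbols of yeyeyeyeyeyeyeyeyeyey gives the pieces eye y eye y eye y eye y eye y eye y eye y eye y eye y eye y eye, which concatenate to the answer.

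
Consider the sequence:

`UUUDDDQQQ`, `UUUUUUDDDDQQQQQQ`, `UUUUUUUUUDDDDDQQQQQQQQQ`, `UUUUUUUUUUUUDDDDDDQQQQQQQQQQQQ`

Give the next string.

The n-th term is 3n U's then n+2 D's then 3n Q's (n = 1, 2, …).
For the next term, n = 5, so the run lengths are 15, 7, 15.

UUUUUUUUUUUUUUUDDDDDDDQQQQQQQQQQQQQQQ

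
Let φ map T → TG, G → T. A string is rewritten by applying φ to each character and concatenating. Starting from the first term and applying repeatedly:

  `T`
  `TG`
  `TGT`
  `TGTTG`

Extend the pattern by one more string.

TGTTGTGT

Apply φ to TGTTG symbol by symbol: T→TG, G→T, T→TG, T→TG, G→T; joined: TG T TG TG T.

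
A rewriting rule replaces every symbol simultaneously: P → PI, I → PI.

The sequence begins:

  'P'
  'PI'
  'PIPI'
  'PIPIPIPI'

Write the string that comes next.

Expanding PIPIPIPI: P→PI, I→PI, P→PI, I→PI, P→PI, I→PI, P→PI, I→PI. Concatenated: PI PI PI PI PI PI PI PI.

PIPIPIPIPIPIPIPI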